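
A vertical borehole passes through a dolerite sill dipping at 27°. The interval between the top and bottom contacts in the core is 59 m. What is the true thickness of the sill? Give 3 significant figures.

52.6 m

True thickness t = h · cos(dip) = 59 × cos 27°
t = 59 × 0.8910 = 52.569 m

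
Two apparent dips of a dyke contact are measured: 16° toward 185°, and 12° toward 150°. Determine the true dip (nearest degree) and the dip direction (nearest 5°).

Represent each trace as a vector plunging at its apparent dip toward its trend (east-north-up frame): v₁ = (-0.084, -0.958, -0.276), v₂ = (0.489, -0.847, -0.208).
n = v₁ × v₂ = (-0.034, -0.152, 0.539) (taken with n_z > 0).
tan δ = √(n_x²+n_y²)/n_z = 0.156/0.539, so δ = 16.1°.
Dip direction = atan2(-0.034, -0.152) = 193° (azimuth of n's horizontal projection).

true dip 16°, dip direction 195°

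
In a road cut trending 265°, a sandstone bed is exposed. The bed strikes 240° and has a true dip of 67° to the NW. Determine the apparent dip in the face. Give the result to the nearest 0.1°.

The section lies 25° from the strike.
tan α = tan 67° × sin 25° = 2.3559 × 0.4226 = 0.9956
α = arctan(0.9956) = 44.87°

44.9°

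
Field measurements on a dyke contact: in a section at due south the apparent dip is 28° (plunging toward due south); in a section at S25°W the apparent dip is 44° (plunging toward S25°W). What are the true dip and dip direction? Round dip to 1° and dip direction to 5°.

true dip 52°, dip direction 245°

The two traces are lines in the plane: v₁ = (sin 180°·cos 28°, cos 180°·cos 28°, −sin 28°), v₂ = (sin 205°·cos 44°, cos 205°·cos 44°, −sin 44°).
n = v₁ × v₂ = (-0.307, -0.143, 0.268) (taken with n_z > 0).
tan δ = √(n_x²+n_y²)/n_z = 0.339/0.268, so δ = 51.6°.
The horizontal component of n points toward azimuth atan2(n_x, n_y) = 245°, the dip direction.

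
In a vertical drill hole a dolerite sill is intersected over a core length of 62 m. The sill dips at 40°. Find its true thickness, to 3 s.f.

47.5 m

True thickness t = h · cos(dip) = 62 × cos 40°
t = 62 × 0.7660 = 47.495 m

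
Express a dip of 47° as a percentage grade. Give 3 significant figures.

grade % = 100 × tan 47° = 100 × 1.0724

107%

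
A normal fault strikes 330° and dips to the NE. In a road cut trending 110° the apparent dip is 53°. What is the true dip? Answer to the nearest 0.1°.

64.2°

β = acute angle between strike 330° and section 110° = 40°.
tan(true dip) = tan 53° / sin 40° = 2.0645
true dip = arctan 2.0645 = 64.16°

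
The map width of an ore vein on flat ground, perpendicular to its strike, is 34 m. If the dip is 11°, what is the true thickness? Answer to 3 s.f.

True thickness t = w · sin(dip) = 34 × sin 11°
t = 34 × 0.1908 = 6.488 m

6.49 m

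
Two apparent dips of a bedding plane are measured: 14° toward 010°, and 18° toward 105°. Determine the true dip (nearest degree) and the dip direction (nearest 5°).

Represent each trace as a vector plunging at its apparent dip toward its trend (east-north-up frame): v₁ = (0.168, 0.956, -0.242), v₂ = (0.919, -0.246, -0.309).
n = v₁ × v₂ = (0.355, 0.170, 0.919) (taken with n_z > 0).
True dip = arccos(n_z / |n|) = arccos(0.9193) = 23.2°.
Dip direction = azimuth of (n_x, n_y) = atan2(0.355, 0.170) = 64°.

true dip 23°, dip direction 065°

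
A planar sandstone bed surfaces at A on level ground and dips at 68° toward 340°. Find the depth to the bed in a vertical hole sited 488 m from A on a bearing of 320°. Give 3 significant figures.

1140 m

The hole lies 20° from the dip direction, so the down-dip offset is 488 × cos 20° = 458.57 m.
Depth = down-dip offset × tan(dip) = 458.57 × tan 68° = 458.57 × 2.4751
Depth = 1135.00 m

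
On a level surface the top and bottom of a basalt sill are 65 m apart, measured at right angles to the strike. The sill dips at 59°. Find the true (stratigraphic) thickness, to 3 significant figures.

True thickness t = w · sin(dip) = 65 × sin 59°
t = 65 × 0.8572 = 55.716 m

55.7 m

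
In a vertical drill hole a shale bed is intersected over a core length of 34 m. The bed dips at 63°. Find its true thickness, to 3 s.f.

True thickness t = h · cos(dip) = 34 × cos 63°
t = 34 × 0.4540 = 15.436 m

15.4 m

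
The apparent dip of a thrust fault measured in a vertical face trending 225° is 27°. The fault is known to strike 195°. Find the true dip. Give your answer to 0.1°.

45.5°

The section is 30° from the strike.
tan δ = tan α / sin β = tan 27° / sin 30° = 0.5095 / 0.5000 = 1.0191
δ = arctan(1.0191) = 45.54°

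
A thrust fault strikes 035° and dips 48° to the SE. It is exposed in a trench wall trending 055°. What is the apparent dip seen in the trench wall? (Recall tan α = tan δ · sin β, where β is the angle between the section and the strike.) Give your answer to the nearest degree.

21°

The section lies 20° from the strike.
tan(apparent dip) = tan 48° · sin 20° = 0.3799
α = arctan(0.3799) = 20.80°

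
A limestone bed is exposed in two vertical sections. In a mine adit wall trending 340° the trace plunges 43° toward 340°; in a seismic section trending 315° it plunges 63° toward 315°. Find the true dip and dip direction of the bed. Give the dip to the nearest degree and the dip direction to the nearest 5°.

Represent each trace as a vector plunging at its apparent dip toward its trend (east-north-up frame): v₁ = (-0.250, 0.687, -0.682), v₂ = (-0.321, 0.321, -0.891).
n = v₁ × v₂ = (-0.393, -0.004, 0.140) (taken with n_z > 0).
tan δ = √(n_x²+n_y²)/n_z = 0.393/0.140, so δ = 70.4°.
Dip direction = atan2(-0.393, -0.004) = 269° (azimuth of n's horizontal projection).

true dip 70°, dip direction 270°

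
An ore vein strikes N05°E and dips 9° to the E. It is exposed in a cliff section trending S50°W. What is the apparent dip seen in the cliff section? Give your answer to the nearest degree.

The section lies 45° from the strike.
tan(apparent dip) = tan 9° · sin 45° = 0.1120
apparent dip = arctan 0.1120 = 6.39°

6°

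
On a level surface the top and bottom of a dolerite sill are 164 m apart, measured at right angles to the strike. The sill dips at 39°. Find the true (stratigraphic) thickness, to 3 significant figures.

103 m

True thickness t = w · sin(dip) = 164 × sin 39°
t = 164 × 0.6293 = 103.209 m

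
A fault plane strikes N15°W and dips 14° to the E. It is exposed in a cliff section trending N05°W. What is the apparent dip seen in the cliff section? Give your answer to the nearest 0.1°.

Angle between strike (N15°W) and section (N05°W): β = 10°.
tan(apparent dip) = tan 14° · sin 10° = 0.0433
α = arctan(0.0433) = 2.48°

2.5°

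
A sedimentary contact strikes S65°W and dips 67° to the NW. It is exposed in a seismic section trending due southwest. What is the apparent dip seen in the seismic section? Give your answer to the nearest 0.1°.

The section lies 20° from the strike.
tan(apparent dip) = tan 67° · sin 20° = 0.8057
α = arctan(0.8057) = 38.86°

38.9°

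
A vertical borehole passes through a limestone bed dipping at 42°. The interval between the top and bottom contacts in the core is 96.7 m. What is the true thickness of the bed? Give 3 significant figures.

71.9 m

True thickness t = h · cos(dip) = 96.7 × cos 42°
t = 96.7 × 0.7431 = 71.862 m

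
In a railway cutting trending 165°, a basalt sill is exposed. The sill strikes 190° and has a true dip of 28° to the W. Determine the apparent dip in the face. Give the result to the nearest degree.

The section lies 25° from the strike.
tan(apparent dip) = tan 28° · sin 25° = 0.2247
α = arctan(0.2247) = 12.66°

13°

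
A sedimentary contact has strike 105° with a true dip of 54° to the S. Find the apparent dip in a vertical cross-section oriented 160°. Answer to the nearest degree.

The section lies 55° from the strike.
tan(apparent dip) = tan 54° · sin 55° = 1.1275
apparent dip = arctan 1.1275 = 48.43°

48°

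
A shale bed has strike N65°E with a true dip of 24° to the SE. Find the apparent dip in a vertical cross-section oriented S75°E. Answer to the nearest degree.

16°

Angle between strike (N65°E) and section (S75°E): β = 40°.
tan α = tan 24° × sin 40° = 0.4452 × 0.6428 = 0.2862
apparent dip = arctan 0.2862 = 15.97°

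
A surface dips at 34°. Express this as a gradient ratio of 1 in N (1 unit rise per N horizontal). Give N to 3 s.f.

1 in 1.48

1 : N means tan θ = 1/N, so N = 1/tan 34° = 1/0.6745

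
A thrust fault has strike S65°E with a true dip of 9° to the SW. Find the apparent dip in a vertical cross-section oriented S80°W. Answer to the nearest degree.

5°

The strike is S65°E and the section trends S80°W; the acute angle between them is β = 35°.
tan α = tan 9° × sin 35° = 0.1584 × 0.5736 = 0.0908
apparent dip = arctan 0.0908 = 5.19°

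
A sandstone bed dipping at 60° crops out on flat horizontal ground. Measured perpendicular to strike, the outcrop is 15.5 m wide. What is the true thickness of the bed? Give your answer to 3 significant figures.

13.4 m

True thickness t = w · sin(dip) = 15.5 × sin 60°
t = 15.5 × 0.8660 = 13.423 m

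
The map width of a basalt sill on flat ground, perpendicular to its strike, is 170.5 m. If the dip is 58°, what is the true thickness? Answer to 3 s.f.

145 m

True thickness t = w · sin(dip) = 170.5 × sin 58°
t = 170.5 × 0.8480 = 144.592 m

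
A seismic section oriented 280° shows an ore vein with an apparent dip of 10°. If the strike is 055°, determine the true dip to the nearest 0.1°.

14.0°

β = acute angle between strike 055° and section 280° = 45°.
tan δ = tan α / sin β = tan 10° / sin 45° = 0.1763 / 0.7071 = 0.2494
δ = arctan(0.2494) = 14.00°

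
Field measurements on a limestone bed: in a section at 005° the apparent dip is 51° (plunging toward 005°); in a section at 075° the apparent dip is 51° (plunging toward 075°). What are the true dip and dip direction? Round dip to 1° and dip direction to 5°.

true dip 56°, dip direction 040°

Represent each trace as a vector plunging at its apparent dip toward its trend (east-north-up frame): v₁ = (0.055, 0.627, -0.777), v₂ = (0.608, 0.163, -0.777).
The plane normal is n = v₁ × v₂ ∝ (0.361, 0.430, 0.372).
Dip δ = arctan(|n_h|/n_z) = arctan(0.561/0.372) = 56.4°.
The horizontal component of n points toward azimuth atan2(n_x, n_y) = 40°, the dip direction.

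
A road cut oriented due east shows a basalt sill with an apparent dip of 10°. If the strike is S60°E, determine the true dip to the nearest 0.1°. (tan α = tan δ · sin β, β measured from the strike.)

β = acute angle between strike S60°E and section due east = 30°.
tan δ = tan α / sin β = tan 10° / sin 30° = 0.1763 / 0.5000 = 0.3527
δ = arctan(0.3527) = 19.43°

19.4°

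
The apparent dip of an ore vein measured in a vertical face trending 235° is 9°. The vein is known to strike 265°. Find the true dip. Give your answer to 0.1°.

β = acute angle between strike 265° and section 235° = 30°.
tan δ = tan α / sin β = tan 9° / sin 30° = 0.1584 / 0.5000 = 0.3168
true dip = arctan 0.3168 = 17.58°

17.6°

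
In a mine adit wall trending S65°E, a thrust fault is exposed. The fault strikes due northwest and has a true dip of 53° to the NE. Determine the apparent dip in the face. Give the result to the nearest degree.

24°

The strike is due northwest and the section trends S65°E; the acute angle between them is β = 20°.
tan α = tan 53° × sin 20° = 1.3270 × 0.3420 = 0.4539
α = arctan(0.4539) = 24.41°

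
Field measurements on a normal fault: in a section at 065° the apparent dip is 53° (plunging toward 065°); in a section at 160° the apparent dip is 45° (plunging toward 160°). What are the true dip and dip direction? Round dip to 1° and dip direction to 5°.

Each apparent-dip line lies in the plane. As unit vectors (x east, y north, z up), v₁ plunges 53°→065° and v₂ plunges 45°→160°.
The plane normal is n = v₁ × v₂ ∝ (0.711, -0.193, 0.424).
tan δ = √(n_x²+n_y²)/n_z = 0.736/0.424, so δ = 60.1°.
Dip direction = azimuth of (n_x, n_y) = atan2(0.711, -0.193) = 105°.

true dip 60°, dip direction 105°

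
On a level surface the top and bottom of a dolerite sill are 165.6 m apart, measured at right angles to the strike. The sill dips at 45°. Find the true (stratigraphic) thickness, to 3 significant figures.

117 m

True thickness t = w · sin(dip) = 165.6 × sin 45°
t = 165.6 × 0.7071 = 117.097 m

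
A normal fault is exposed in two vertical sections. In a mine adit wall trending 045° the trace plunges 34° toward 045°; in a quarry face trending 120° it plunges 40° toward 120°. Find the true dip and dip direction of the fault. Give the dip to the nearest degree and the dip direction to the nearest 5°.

Represent each trace as a vector plunging at its apparent dip toward its trend (east-north-up frame): v₁ = (0.586, 0.586, -0.559), v₂ = (0.663, -0.383, -0.643).
n = v₁ × v₂ = (0.591, -0.006, 0.613) (taken with n_z > 0).
Dip δ = arctan(|n_h|/n_z) = arctan(0.591/0.613) = 43.9°.
The horizontal component of n points toward azimuth atan2(n_x, n_y) = 91°, the dip direction.

true dip 44°, dip direction 090°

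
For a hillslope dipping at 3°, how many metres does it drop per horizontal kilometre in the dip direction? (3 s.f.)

52.4 m

drop per km = 1000 × tan 3° = 1000 × 0.0524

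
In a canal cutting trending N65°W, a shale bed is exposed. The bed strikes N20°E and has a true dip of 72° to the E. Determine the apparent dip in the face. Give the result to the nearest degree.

72°

The section lies 85° from the strike.
tan α = tan 72° × sin 85° = 3.0777 × 0.9962 = 3.0660
apparent dip = arctan 3.0660 = 71.94°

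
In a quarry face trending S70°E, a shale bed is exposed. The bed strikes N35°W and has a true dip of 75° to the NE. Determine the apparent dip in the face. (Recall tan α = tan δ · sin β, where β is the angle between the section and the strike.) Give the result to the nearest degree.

The section lies 35° from the strike.
tan α = tan 75° × sin 35° = 3.7321 × 0.5736 = 2.1406
α = arctan(2.1406) = 64.96°

65°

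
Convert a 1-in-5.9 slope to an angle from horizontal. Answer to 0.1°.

tan θ = 1/5.9 = 0.1695
θ = arctan(0.1695) = 9.62°

9.6°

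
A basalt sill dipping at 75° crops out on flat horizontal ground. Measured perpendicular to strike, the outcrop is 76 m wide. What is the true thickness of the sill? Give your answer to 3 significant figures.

73.4 m

True thickness t = w · sin(dip) = 76 × sin 75°
t = 76 × 0.9659 = 73.410 m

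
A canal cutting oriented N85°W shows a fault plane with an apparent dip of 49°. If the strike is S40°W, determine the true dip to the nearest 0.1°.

54.5°

The section is 55° from the strike.
tan(true dip) = tan 49° / sin 55° = 1.4043
δ = arctan(1.4043) = 54.55°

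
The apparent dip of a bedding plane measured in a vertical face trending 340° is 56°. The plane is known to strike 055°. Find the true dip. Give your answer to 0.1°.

56.9°

The section is 75° from the strike.
tan δ = tan α / sin β = tan 56° / sin 75° = 1.4826 / 0.9659 = 1.5349
true dip = arctan 1.5349 = 56.91°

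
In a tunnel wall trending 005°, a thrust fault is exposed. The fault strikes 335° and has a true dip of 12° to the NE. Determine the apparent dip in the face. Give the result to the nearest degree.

The strike is 335° and the section trends 005°; the acute angle between them is β = 30°.
tan(apparent dip) = tan 12° · sin 30° = 0.1063
apparent dip = arctan 0.1063 = 6.07°

6°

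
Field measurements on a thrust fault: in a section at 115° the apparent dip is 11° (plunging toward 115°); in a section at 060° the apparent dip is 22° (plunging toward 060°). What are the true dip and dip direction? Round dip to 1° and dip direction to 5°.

Represent each trace as a vector plunging at its apparent dip toward its trend (east-north-up frame): v₁ = (0.890, -0.415, -0.191), v₂ = (0.803, 0.464, -0.375).
The plane normal is n = v₁ × v₂ ∝ (0.244, 0.180, 0.746).
True dip = arccos(n_z / |n|) = arccos(0.9264) = 22.1°.
The horizontal component of n points toward azimuth atan2(n_x, n_y) = 54°, the dip direction.

true dip 22°, dip direction 055°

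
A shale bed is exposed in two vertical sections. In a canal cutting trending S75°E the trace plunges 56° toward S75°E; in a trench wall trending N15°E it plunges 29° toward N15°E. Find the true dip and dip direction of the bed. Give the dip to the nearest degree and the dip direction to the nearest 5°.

true dip 58°, dip direction 085°

Represent each trace as a vector plunging at its apparent dip toward its trend (east-north-up frame): v₁ = (0.540, -0.145, -0.829), v₂ = (0.226, 0.845, -0.485).
The plane normal is n = v₁ × v₂ ∝ (0.771, 0.074, 0.489).
Dip δ = arctan(|n_h|/n_z) = arctan(0.774/0.489) = 57.7°.
Dip direction = atan2(0.771, 0.074) = 84° (azimuth of n's horizontal projection).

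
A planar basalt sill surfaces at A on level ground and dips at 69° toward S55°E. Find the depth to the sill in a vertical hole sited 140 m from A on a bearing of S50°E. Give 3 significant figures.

The hole lies 5° from the dip direction, so the down-dip offset is 140 × cos 5° = 139.47 m.
Depth = down-dip offset × tan(dip) = 139.47 × tan 69° = 139.47 × 2.6051
Depth = 363.32 m

363 m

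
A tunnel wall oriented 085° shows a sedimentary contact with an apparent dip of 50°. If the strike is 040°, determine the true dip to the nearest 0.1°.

59.3°

β = acute angle between strike 040° and section 085° = 45°.
tan δ = tan α / sin β = tan 50° / sin 45° = 1.1918 / 0.7071 = 1.6854
true dip = arctan 1.6854 = 59.32°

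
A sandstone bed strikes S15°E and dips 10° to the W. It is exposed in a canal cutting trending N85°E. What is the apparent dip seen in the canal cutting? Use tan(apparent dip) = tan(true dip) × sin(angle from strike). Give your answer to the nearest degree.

10°

The section lies 80° from the strike.
tan(apparent dip) = tan 10° · sin 80° = 0.1736
apparent dip = arctan 0.1736 = 9.85°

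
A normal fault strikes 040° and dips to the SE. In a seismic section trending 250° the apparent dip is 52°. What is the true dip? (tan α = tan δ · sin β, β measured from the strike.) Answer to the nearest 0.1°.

The section is 30° from the strike.
tan(true dip) = tan 52° / sin 30° = 2.5599
true dip = arctan 2.5599 = 68.66°

68.7°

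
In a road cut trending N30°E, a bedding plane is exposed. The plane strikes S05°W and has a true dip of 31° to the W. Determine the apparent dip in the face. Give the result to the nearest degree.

14°

The section lies 25° from the strike.
tan α = tan 31° × sin 25° = 0.6009 × 0.4226 = 0.2539
apparent dip = arctan 0.2539 = 14.25°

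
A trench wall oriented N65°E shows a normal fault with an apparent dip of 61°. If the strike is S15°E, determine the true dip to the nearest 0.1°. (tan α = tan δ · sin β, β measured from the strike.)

β = acute angle between strike S15°E and section N65°E = 80°.
tan(true dip) = tan 61° / sin 80° = 1.8319
true dip = arctan 1.8319 = 61.37°

61.4°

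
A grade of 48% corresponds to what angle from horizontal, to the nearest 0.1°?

tan θ = 48/100 = 0.4800
θ = arctan(0.4800) = 25.64°

25.6°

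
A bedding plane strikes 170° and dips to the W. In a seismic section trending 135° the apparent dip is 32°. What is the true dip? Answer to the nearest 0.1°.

The section is 35° from the strike.
tan δ = tan α / sin β = tan 32° / sin 35° = 0.6249 / 0.5736 = 1.0894
δ = arctan(1.0894) = 47.45°

47.5°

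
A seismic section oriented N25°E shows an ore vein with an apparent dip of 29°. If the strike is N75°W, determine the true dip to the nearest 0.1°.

29.4°

β = acute angle between strike N75°W and section N25°E = 80°.
tan δ = tan α / sin β = tan 29° / sin 80° = 0.5543 / 0.9848 = 0.5629
true dip = arctan 0.5629 = 29.37°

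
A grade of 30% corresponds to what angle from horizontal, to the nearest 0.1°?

tan θ = 30/100 = 0.3000
θ = arctan(0.3000) = 16.70°

16.7°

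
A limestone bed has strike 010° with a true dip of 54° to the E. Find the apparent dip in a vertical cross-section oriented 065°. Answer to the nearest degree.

48°

Angle between strike (010°) and section (065°): β = 55°.
tan α = tan 54° × sin 55° = 1.3764 × 0.8192 = 1.1275
α = arctan(1.1275) = 48.43°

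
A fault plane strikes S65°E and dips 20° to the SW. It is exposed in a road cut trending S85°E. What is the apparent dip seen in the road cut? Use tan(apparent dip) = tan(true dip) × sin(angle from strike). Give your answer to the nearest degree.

The section lies 20° from the strike.
tan(apparent dip) = tan 20° · sin 20° = 0.1245
α = arctan(0.1245) = 7.10°

7°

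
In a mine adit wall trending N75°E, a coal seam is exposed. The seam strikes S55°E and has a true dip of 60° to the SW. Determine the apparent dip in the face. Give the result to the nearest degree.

The strike is S55°E and the section trends N75°E; the acute angle between them is β = 50°.
tan(apparent dip) = tan 60° · sin 50° = 1.3268
apparent dip = arctan 1.3268 = 53.00°

53°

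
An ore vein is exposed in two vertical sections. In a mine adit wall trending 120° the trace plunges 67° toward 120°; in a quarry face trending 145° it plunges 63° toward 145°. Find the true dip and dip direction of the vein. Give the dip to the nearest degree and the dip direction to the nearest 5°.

Represent each trace as a vector plunging at its apparent dip toward its trend (east-north-up frame): v₁ = (0.338, -0.195, -0.921), v₂ = (0.260, -0.372, -0.891).
The plane normal is n = v₁ × v₂ ∝ (0.168, -0.062, 0.075).
tan δ = √(n_x²+n_y²)/n_z = 0.179/0.075, so δ = 67.3°.
Dip direction = azimuth of (n_x, n_y) = atan2(0.168, -0.062) = 110°.

true dip 67°, dip direction 110°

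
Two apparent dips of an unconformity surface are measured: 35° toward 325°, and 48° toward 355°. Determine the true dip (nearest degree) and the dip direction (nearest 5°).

The two traces are lines in the plane: v₁ = (sin 325°·cos 35°, cos 325°·cos 35°, −sin 35°), v₂ = (sin 355°·cos 48°, cos 355°·cos 48°, −sin 48°).
Cross product v₁ × v₂ gives the pole to the plane: n ∝ (0.116, 0.316, 0.274).
tan δ = √(n_x²+n_y²)/n_z = 0.336/0.274, so δ = 50.8°.
The horizontal component of n points toward azimuth atan2(n_x, n_y) = 20°, the dip direction.

true dip 51°, dip direction 020°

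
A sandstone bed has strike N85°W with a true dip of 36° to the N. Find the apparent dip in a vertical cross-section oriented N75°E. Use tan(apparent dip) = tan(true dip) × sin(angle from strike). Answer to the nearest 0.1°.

The section lies 20° from the strike.
tan α = tan 36° × sin 20° = 0.7265 × 0.3420 = 0.2485
α = arctan(0.2485) = 13.95°

14.0°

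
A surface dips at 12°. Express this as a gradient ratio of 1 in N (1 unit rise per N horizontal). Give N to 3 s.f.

1 in 4.70

1 : N means tan θ = 1/N, so N = 1/tan 12° = 1/0.2126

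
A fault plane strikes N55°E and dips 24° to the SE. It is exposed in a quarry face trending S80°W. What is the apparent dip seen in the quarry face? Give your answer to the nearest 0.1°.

The section lies 25° from the strike.
tan(apparent dip) = tan 24° · sin 25° = 0.1882
apparent dip = arctan 0.1882 = 10.66°

10.7°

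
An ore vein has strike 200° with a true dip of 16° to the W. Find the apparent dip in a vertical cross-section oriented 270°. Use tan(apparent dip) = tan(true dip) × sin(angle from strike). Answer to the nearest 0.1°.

15.1°

Angle between strike (200°) and section (270°): β = 70°.
tan(apparent dip) = tan 16° · sin 70° = 0.2695
apparent dip = arctan 0.2695 = 15.08°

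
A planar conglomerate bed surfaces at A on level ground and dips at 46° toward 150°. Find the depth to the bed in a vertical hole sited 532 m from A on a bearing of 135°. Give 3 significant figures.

The hole lies 15° from the dip direction, so the down-dip offset is 532 × cos 15° = 513.87 m.
Depth = down-dip offset × tan(dip) = 513.87 × tan 46° = 513.87 × 1.0355
Depth = 532.13 m

532 m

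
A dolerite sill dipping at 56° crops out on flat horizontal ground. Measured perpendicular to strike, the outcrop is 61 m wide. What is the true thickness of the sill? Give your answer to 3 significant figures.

True thickness t = w · sin(dip) = 61 × sin 56°
t = 61 × 0.8290 = 50.571 m

50.6 m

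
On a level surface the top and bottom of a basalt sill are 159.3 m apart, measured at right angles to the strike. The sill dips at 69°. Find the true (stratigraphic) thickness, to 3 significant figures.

149 m

True thickness t = w · sin(dip) = 159.3 × sin 69°
t = 159.3 × 0.9336 = 148.719 m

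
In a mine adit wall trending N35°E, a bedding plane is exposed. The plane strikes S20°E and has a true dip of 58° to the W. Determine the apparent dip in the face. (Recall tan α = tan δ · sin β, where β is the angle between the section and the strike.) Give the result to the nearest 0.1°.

The strike is S20°E and the section trends N35°E; the acute angle between them is β = 55°.
tan α = tan 58° × sin 55° = 1.6003 × 0.8192 = 1.3109
α = arctan(1.3109) = 52.66°

52.7°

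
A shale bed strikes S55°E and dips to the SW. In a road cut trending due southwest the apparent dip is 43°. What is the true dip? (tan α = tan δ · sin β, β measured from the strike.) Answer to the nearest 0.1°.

43.4°

β = acute angle between strike S55°E and section due southwest = 80°.
tan δ = tan α / sin β = tan 43° / sin 80° = 0.9325 / 0.9848 = 0.9469
δ = arctan(0.9469) = 43.44°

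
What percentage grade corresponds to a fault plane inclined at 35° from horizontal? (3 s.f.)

70.0%

grade % = 100 × tan 35° = 100 × 0.7002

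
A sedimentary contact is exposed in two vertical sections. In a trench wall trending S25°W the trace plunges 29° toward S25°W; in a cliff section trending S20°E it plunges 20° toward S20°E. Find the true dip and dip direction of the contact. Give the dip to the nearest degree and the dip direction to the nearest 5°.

Represent each trace as a vector plunging at its apparent dip toward its trend (east-north-up frame): v₁ = (-0.370, -0.793, -0.485), v₂ = (0.321, -0.883, -0.342).
Cross product v₁ × v₂ gives the pole to the plane: n ∝ (-0.157, -0.282, 0.581).
tan δ = √(n_x²+n_y²)/n_z = 0.323/0.581, so δ = 29.1°.
Dip direction = azimuth of (n_x, n_y) = atan2(-0.157, -0.282) = 209°.

true dip 29°, dip direction 210°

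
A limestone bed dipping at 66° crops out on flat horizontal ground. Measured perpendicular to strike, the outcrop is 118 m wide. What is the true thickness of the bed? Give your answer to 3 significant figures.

108 m

True thickness t = w · sin(dip) = 118 × sin 66°
t = 118 × 0.9135 = 107.798 m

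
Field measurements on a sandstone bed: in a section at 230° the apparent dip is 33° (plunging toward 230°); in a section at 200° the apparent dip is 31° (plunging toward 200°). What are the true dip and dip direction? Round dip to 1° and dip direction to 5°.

Each apparent-dip line lies in the plane. As unit vectors (x east, y north, z up), v₁ plunges 33°→230° and v₂ plunges 31°→200°.
The plane normal is n = v₁ × v₂ ∝ (-0.161, -0.171, 0.359).
Dip δ = arctan(|n_h|/n_z) = arctan(0.235/0.359) = 33.2°.
Dip direction = atan2(-0.161, -0.171) = 223° (azimuth of n's horizontal projection).

true dip 33°, dip direction 225°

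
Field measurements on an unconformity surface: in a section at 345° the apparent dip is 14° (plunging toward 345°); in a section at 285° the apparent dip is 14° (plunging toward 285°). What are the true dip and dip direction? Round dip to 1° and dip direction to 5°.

true dip 16°, dip direction 315°

The two traces are lines in the plane: v₁ = (sin 345°·cos 14°, cos 345°·cos 14°, −sin 14°), v₂ = (sin 285°·cos 14°, cos 285°·cos 14°, −sin 14°).
Cross product v₁ × v₂ gives the pole to the plane: n ∝ (-0.166, 0.166, 0.815).
Dip δ = arctan(|n_h|/n_z) = arctan(0.235/0.815) = 16.1°.
Dip direction = atan2(-0.166, 0.166) = 315° (azimuth of n's horizontal projection).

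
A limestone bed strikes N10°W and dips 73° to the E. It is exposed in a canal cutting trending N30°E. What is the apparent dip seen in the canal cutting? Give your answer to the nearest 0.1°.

64.6°

The strike is N10°W and the section trends N30°E; the acute angle between them is β = 40°.
tan α = tan 73° × sin 40° = 3.2709 × 0.6428 = 2.1025
α = arctan(2.1025) = 64.56°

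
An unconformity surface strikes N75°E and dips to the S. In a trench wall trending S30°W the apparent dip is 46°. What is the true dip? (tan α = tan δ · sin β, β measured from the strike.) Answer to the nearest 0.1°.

β = acute angle between strike N75°E and section S30°W = 45°.
tan(true dip) = tan 46° / sin 45° = 1.4645
true dip = arctan 1.4645 = 55.67°

55.7°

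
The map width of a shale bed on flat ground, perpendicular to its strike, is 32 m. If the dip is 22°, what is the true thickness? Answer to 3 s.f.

True thickness t = w · sin(dip) = 32 × sin 22°
t = 32 × 0.3746 = 11.987 m

12.0 m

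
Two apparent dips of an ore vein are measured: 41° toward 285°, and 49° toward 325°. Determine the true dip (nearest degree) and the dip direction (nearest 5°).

The two traces are lines in the plane: v₁ = (sin 285°·cos 41°, cos 285°·cos 41°, −sin 41°), v₂ = (sin 325°·cos 49°, cos 325°·cos 49°, −sin 49°).
n = v₁ × v₂ = (-0.205, 0.303, 0.318) (taken with n_z > 0).
Dip δ = arctan(|n_h|/n_z) = arctan(0.366/0.318) = 49.0°.
Dip direction = atan2(-0.205, 0.303) = 326° (azimuth of n's horizontal projection).

true dip 49°, dip direction 325°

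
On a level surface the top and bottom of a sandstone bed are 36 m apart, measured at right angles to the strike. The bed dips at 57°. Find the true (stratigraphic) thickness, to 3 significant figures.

30.2 m

True thickness t = w · sin(dip) = 36 × sin 57°
t = 36 × 0.8387 = 30.192 m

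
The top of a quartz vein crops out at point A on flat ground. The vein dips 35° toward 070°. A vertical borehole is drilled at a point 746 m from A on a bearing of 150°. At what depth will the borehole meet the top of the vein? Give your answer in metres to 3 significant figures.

The hole lies 80° from the dip direction, so the down-dip offset is 746 × cos 80° = 129.54 m.
Depth = down-dip offset × tan(dip) = 129.54 × tan 35° = 129.54 × 0.7002
Depth = 90.71 m

90.7 m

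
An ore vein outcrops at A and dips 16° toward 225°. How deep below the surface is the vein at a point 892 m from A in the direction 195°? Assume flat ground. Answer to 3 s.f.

The hole lies 30° from the dip direction, so the down-dip offset is 892 × cos 30° = 772.49 m.
Depth = down-dip offset × tan(dip) = 772.49 × tan 16° = 772.49 × 0.2867
Depth = 221.51 m

222 m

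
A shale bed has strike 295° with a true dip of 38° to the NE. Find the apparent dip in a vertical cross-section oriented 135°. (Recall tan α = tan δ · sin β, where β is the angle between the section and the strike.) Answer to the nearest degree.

15°

The strike is 295° and the section trends 135°; the acute angle between them is β = 20°.
tan(apparent dip) = tan 38° · sin 20° = 0.2672
α = arctan(0.2672) = 14.96°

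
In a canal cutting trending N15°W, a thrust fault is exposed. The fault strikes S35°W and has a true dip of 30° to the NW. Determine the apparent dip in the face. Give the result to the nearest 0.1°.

23.9°

The section lies 50° from the strike.
tan(apparent dip) = tan 30° · sin 50° = 0.4423
α = arctan(0.4423) = 23.86°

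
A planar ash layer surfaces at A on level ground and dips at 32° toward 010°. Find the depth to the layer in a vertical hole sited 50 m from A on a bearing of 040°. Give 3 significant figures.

The hole lies 30° from the dip direction, so the down-dip offset is 50 × cos 30° = 43.30 m.
Depth = down-dip offset × tan(dip) = 43.30 × tan 32° = 43.30 × 0.6249
Depth = 27.06 m

27.1 m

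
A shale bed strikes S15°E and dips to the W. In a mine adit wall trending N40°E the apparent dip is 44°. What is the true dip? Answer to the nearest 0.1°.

β = acute angle between strike S15°E and section N40°E = 55°.
tan(true dip) = tan 44° / sin 55° = 1.1789
true dip = arctan 1.1789 = 49.69°

49.7°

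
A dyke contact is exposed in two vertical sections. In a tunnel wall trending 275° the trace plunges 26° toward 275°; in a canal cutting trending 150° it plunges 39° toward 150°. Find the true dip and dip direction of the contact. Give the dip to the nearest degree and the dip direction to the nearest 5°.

true dip 55°, dip direction 205°

Represent each trace as a vector plunging at its apparent dip toward its trend (east-north-up frame): v₁ = (-0.895, 0.078, -0.438), v₂ = (0.389, -0.673, -0.629).
n = v₁ × v₂ = (-0.344, -0.734, 0.572) (taken with n_z > 0).
True dip = arccos(n_z / |n|) = arccos(0.5767) = 54.8°.
The horizontal component of n points toward azimuth atan2(n_x, n_y) = 205°, the dip direction.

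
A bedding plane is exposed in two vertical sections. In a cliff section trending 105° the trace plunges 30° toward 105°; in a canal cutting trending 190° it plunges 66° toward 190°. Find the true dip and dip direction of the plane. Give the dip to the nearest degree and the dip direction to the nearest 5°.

The two traces are lines in the plane: v₁ = (sin 105°·cos 30°, cos 105°·cos 30°, −sin 30°), v₂ = (sin 190°·cos 66°, cos 190°·cos 66°, −sin 66°).
The plane normal is n = v₁ × v₂ ∝ (-0.004, -0.800, 0.351).
tan δ = √(n_x²+n_y²)/n_z = 0.800/0.351, so δ = 66.3°.
The horizontal component of n points toward azimuth atan2(n_x, n_y) = 180°, the dip direction.

true dip 66°, dip direction 180°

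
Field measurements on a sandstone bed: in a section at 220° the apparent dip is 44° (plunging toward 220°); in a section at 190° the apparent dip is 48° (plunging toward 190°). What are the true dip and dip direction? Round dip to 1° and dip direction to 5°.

true dip 48°, dip direction 190°

Each apparent-dip line lies in the plane. As unit vectors (x east, y north, z up), v₁ plunges 44°→220° and v₂ plunges 48°→190°.
n = v₁ × v₂ = (-0.048, -0.263, 0.241) (taken with n_z > 0).
Dip δ = arctan(|n_h|/n_z) = arctan(0.267/0.241) = 48.0°.
The horizontal component of n points toward azimuth atan2(n_x, n_y) = 190°, the dip direction.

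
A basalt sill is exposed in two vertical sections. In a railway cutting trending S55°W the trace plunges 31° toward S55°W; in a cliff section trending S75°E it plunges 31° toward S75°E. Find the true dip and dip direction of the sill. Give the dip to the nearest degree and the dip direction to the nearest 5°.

Each apparent-dip line lies in the plane. As unit vectors (x east, y north, z up), v₁ plunges 31°→S55°W and v₂ plunges 31°→S75°E.
The plane normal is n = v₁ × v₂ ∝ (0.139, -0.788, 0.563).
True dip = arccos(n_z / |n|) = arccos(0.5753) = 54.9°.
The horizontal component of n points toward azimuth atan2(n_x, n_y) = 170°, the dip direction.

true dip 55°, dip direction 170°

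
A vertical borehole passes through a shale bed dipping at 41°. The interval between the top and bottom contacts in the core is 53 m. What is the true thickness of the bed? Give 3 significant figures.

40.0 m

True thickness t = h · cos(dip) = 53 × cos 41°
t = 53 × 0.7547 = 40.000 m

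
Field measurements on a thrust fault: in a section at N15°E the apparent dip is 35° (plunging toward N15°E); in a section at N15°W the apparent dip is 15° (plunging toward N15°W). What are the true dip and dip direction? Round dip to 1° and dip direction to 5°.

true dip 44°, dip direction 060°

The two traces are lines in the plane: v₁ = (sin 15°·cos 35°, cos 15°·cos 35°, −sin 35°), v₂ = (sin 345°·cos 15°, cos 345°·cos 15°, −sin 15°).
n = v₁ × v₂ = (0.330, 0.198, 0.396) (taken with n_z > 0).
Dip δ = arctan(|n_h|/n_z) = arctan(0.385/0.396) = 44.2°.
Dip direction = atan2(0.330, 0.198) = 59° (azimuth of n's horizontal projection).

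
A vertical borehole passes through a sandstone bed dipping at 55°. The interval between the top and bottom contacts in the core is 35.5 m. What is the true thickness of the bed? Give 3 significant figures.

True thickness t = h · cos(dip) = 35.5 × cos 55°
t = 35.5 × 0.5736 = 20.362 m

20.4 m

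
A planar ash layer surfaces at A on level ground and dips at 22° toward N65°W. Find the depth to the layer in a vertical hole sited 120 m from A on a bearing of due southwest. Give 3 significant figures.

The hole lies 70° from the dip direction, so the down-dip offset is 120 × cos 70° = 41.04 m.
Depth = down-dip offset × tan(dip) = 41.04 × tan 22° = 41.04 × 0.4040
Depth = 16.58 m

16.6 m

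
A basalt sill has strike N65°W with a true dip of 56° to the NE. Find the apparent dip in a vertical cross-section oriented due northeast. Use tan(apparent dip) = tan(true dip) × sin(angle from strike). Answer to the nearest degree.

54°

Angle between strike (N65°W) and section (due northeast): β = 70°.
tan(apparent dip) = tan 56° · sin 70° = 1.3932
apparent dip = arctan 1.3932 = 54.33°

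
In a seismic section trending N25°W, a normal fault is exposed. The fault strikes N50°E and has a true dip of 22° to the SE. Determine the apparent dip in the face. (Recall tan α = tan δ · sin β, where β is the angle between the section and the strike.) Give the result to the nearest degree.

The section lies 75° from the strike.
tan(apparent dip) = tan 22° · sin 75° = 0.3903
α = arctan(0.3903) = 21.32°

21°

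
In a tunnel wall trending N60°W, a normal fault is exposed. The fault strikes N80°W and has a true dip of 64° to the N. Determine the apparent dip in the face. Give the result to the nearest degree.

35°

The section lies 20° from the strike.
tan α = tan 64° × sin 20° = 2.0503 × 0.3420 = 0.7012
apparent dip = arctan 0.7012 = 35.04°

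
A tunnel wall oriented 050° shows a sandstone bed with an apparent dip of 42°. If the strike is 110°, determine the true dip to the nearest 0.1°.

46.1°

β = acute angle between strike 110° and section 050° = 60°.
tan(true dip) = tan 42° / sin 60° = 1.0397
δ = arctan(1.0397) = 46.11°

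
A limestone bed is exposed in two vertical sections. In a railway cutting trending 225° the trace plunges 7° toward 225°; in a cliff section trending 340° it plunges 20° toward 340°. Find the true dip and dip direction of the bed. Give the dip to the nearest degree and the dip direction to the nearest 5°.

Represent each trace as a vector plunging at its apparent dip toward its trend (east-north-up frame): v₁ = (-0.702, -0.702, -0.122), v₂ = (-0.321, 0.883, -0.342).
Cross product v₁ × v₂ gives the pole to the plane: n ∝ (-0.348, 0.201, 0.845).
Dip δ = arctan(|n_h|/n_z) = arctan(0.402/0.845) = 25.4°.
Dip direction = atan2(-0.348, 0.201) = 300° (azimuth of n's horizontal projection).

true dip 25°, dip direction 300°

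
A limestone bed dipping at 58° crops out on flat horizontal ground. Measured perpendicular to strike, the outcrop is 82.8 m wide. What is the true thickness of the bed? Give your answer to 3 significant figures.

True thickness t = w · sin(dip) = 82.8 × sin 58°
t = 82.8 × 0.8480 = 70.218 m

70.2 m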